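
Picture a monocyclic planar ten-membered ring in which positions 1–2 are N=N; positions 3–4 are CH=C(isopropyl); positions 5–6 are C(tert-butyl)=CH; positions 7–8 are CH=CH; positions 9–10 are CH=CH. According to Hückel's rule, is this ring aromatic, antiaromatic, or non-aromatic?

Aromatic

Check conjugation: each doubly-bonded ring atom is sp² with one p-orbital electron; each =N– nitrogen is pyridine-type (lone pair in the sp² plane, one electron in the p orbital) — every position has a p orbital, so the cyclic π system is continuous.
Counting π electrons: 5 × 2 = 10 from the 5 double-bond units.
With 10 π electrons (n = 2), the Hückel 4n+2 condition holds.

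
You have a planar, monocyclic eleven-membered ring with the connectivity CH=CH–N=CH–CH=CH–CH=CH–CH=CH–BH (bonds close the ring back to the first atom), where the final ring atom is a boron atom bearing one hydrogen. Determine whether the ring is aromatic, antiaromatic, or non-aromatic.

Aromatic

Check conjugation: the double-bond atoms are sp², each contributing one p electron; each sp² =N– keeps its lone pair in-plane and puts one electron into the π system; the boron has an empty p orbital — every position has a p orbital, so the cyclic π system is continuous.
π-electron count: 5 × 2 = 10 from the double-bond units + 0 from the BH atom = 10.
With 10 π electrons (n = 2), the Hückel 4n+2 condition holds.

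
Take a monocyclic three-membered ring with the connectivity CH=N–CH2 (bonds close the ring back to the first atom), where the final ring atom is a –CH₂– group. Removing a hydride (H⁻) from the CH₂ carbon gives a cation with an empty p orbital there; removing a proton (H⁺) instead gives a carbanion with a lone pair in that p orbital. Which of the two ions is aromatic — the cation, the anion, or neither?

Once that carbon is sp², every ring atom has a p orbital and both ions are fully conjugated.
Cation: 1 × 2 + 0 = 2 π electrons → 4(0)+2, aromatic.
Anion: 1 × 2 + 2 = 4 π electrons → 4(1), antiaromatic.

The cation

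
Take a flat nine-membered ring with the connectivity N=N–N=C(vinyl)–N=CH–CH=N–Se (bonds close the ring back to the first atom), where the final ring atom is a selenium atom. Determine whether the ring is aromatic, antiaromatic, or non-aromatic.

Aromatic

Check conjugation: the double-bond atoms are sp², each contributing one p electron; each sp² =N– keeps its lone pair in-plane and puts one electron into the π system; the selenium donates one lone pair from its p orbital — every position has a p orbital, so the cyclic π system is continuous.
Tallying contributions gives 4 × 2 = 8 from the double-bond units + 2 from the Se atom = 10.
10 = 4(2) + 2, which satisfies Hückel's 4n+2 rule.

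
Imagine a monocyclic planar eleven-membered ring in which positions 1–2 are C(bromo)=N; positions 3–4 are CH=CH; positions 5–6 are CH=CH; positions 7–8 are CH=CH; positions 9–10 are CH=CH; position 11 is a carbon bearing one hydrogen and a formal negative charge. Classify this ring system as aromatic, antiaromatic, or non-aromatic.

The p orbitals form a continuous loop: every atom in a ring double bond is sp² and brings one electron to the p orbital; each sp² =N– keeps its lone pair in-plane and puts one electron into the π system; the carbanion's lone pair occupies the p orbital. The ring is fully conjugated.
Tallying contributions gives 5 × 2 = 10 from the double-bond units + 2 from the CH(-) atom = 12.
12 = 4(3); a planar, fully conjugated 4n system is antiaromatic.

Antiaromatic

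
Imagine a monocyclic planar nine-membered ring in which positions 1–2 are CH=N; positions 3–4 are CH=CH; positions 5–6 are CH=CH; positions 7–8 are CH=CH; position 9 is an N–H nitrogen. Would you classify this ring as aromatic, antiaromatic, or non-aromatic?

Aromatic

The p orbitals form a continuous loop: the double-bond atoms are sp², each contributing one p electron; each sp² =N– keeps its lone pair in-plane and puts one electron into the π system; the pyrrole-type nitrogen donates its lone pair from the p orbital. The ring is fully conjugated.
Adding the contributions, 4 × 2 = 8 from the double-bond units + 2 from the NH atom = 10.
Since 10 = 4·2 + 2, the ring meets the 4n+2 criterion.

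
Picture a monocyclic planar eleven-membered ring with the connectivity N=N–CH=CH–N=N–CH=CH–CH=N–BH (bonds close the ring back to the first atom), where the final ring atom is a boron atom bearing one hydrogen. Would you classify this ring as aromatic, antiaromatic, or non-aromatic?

Aromatic

Every ring atom contributes a p orbital perpendicular to the ring (each doubly-bonded ring atom is sp² with one p-orbital electron; the doubly-bonded nitrogens are pyridine-type — their lone pairs lie in the ring plane, leaving one electron in the p orbital; the boron has an empty p orbital), so the π system is cyclic and fully conjugated.
Tallying contributions gives 5 × 2 = 10 from the double-bond units + 0 from the BH atom = 10.
10 = 4(2) + 2, which satisfies Hückel's 4n+2 rule.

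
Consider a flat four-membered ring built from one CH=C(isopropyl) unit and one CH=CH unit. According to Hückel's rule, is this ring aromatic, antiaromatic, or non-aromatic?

Check conjugation: each doubly-bonded ring atom is sp² with one p-orbital electron — every position has a p orbital, so the cyclic π system is continuous.
Tallying contributions gives 2 × 2 = 4 from the 2 double-bond units.
A 4n π count (4, n = 1) in a planar conjugated ring means antiaromatic.

Antiaromatic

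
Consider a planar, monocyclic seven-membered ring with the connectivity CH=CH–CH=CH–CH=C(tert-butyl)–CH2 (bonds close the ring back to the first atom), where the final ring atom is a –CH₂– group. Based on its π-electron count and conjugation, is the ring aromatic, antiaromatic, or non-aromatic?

Non-aromatic

The CH2 position has four σ bonds — the tetrahedral CH₂ carbon is sp³ and has no p orbital in the ring π system — so the cyclic conjugation is interrupted.
Hückel's rule only applies to fully conjugated rings, so this one is simply non-aromatic.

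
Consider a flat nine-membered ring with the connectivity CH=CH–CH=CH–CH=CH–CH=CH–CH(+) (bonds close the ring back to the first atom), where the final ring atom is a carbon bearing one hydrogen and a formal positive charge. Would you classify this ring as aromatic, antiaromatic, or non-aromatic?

Antiaromatic

Every ring atom contributes a p orbital perpendicular to the ring (every atom in a ring double bond is sp² and brings one electron to the p orbital; the carbocation has an empty p orbital), so the π system is cyclic and fully conjugated.
Adding the contributions, 4 × 2 = 8 from the double-bond units + 0 from the CH(+) atom = 8.
A 4n π count (8, n = 2) in a planar conjugated ring means antiaromatic.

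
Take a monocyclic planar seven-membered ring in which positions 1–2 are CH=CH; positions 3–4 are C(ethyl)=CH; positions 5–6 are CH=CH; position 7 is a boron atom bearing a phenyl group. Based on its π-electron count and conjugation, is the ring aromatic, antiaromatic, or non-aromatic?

Every ring atom contributes a p orbital perpendicular to the ring (each doubly-bonded ring atom is sp² with one p-orbital electron; the boron has an empty p orbital), so the π system is cyclic and fully conjugated.
Adding the contributions, 3 × 2 = 6 from the double-bond units + 0 from the B(phenyl) atom = 6.
That gives a 4n+2 count (6, n = 1).

Aromatic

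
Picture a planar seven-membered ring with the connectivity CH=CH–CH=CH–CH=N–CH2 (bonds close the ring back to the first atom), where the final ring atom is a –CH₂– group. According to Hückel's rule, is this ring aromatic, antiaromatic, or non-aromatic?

Non-aromatic

The CH2 position has four σ bonds — the tetrahedral CH₂ carbon is sp³ and has no p orbital in the ring π system — so the cyclic conjugation is interrupted.
Hückel's rule only applies to fully conjugated rings, so this one is simply non-aromatic.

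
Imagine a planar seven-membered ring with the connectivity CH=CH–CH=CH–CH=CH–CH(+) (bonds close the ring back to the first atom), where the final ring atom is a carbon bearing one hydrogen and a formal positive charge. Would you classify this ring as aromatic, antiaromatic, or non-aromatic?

The p orbitals form a continuous loop: each doubly-bonded ring atom is sp² with one p-orbital electron; the carbocation has an empty p orbital. The ring is fully conjugated.
Counting π electrons: 3 × 2 = 6 from the double-bond units + 0 from the CH(+) atom = 6.
That gives a 4n+2 count (6, n = 1).
(The species described is the tropylium cation.)

Aromatic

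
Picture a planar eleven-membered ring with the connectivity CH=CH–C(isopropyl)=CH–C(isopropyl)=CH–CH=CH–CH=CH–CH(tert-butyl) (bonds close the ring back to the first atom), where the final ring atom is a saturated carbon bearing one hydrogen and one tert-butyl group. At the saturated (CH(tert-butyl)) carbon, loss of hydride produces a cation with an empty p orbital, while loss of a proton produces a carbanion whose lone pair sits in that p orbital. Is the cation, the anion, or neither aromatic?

The cation

In either ion the ring is fully conjugated: every atom, including the new sp² carbon, supplies a p orbital.
Cation: 5 × 2 + 0 = 10 π electrons → 4(2)+2, aromatic.
Anion: 5 × 2 + 2 = 12 π electrons → 4(3), antiaromatic.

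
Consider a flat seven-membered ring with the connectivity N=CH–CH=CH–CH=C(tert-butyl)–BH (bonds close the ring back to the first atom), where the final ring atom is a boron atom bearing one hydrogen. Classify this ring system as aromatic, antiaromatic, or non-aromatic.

Aromatic

Every ring atom contributes a p orbital perpendicular to the ring (every atom in a ring double bond is sp² and brings one electron to the p orbital; the doubly-bonded nitrogens are pyridine-type — their lone pairs lie in the ring plane, leaving one electron in the p orbital; the boron has an empty p orbital), so the π system is cyclic and fully conjugated.
π-electron count: 3 × 2 = 6 from the double-bond units + 0 from the BH atom = 6.
That gives a 4n+2 count (6, n = 1).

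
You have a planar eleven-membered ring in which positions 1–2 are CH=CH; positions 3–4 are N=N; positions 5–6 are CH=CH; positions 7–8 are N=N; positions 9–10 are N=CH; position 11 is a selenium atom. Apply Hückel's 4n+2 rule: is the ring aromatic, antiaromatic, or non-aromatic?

Check conjugation: each doubly-bonded ring atom is sp² with one p-orbital electron; the doubly-bonded nitrogens are pyridine-type — their lone pairs lie in the ring plane, leaving one electron in the p orbital; the selenium donates one lone pair from its p orbital — every position has a p orbital, so the cyclic π system is continuous.
Tallying contributions gives 5 × 2 = 10 from the double-bond units + 2 from the Se atom = 12.
12 = 4(3); a planar, fully conjugated 4n system is antiaromatic.

Antiaromatic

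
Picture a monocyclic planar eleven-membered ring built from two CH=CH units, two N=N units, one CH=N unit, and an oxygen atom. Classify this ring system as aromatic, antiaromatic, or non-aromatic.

Antiaromatic

All ring atoms are sp² and supply a p orbital to the ring (each doubly-bonded ring atom is sp² with one p-orbital electron; each =N– nitrogen is pyridine-type (lone pair in the sp² plane, one electron in the p orbital); the oxygen donates one lone pair from its p orbital); the conjugation is uninterrupted.
Counting π electrons: 5 × 2 = 10 from the double-bond units + 2 from the O atom = 12.
12 is a 4n count (n = 3), so the planar conjugated ring is antiaromatic.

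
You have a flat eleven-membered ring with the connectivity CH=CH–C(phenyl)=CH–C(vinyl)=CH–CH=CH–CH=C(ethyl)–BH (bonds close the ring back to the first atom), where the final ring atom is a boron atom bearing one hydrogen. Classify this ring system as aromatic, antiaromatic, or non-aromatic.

The p orbitals form a continuous loop: every atom in a ring double bond is sp² and brings one electron to the p orbital; the boron has an empty p orbital. The ring is fully conjugated.
Adding the contributions, 5 × 2 = 10 from the double-bond units + 0 from the BH atom = 10.
10 = 4(2) + 2, which satisfies Hückel's 4n+2 rule.

Aromatic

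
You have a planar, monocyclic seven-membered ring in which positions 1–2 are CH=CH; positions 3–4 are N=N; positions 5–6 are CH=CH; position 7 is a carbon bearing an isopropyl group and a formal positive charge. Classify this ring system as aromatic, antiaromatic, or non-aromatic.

Aromatic

The p orbitals form a continuous loop: the double-bond atoms are sp², each contributing one p electron; the doubly-bonded nitrogens are pyridine-type — their lone pairs lie in the ring plane, leaving one electron in the p orbital; the carbocation has an empty p orbital. The ring is fully conjugated.
Counting π electrons: 3 × 2 = 6 from the double-bond units + 0 from the C(isopropyl)(+) atom = 6.
Since 6 = 4·1 + 2, the ring meets the 4n+2 criterion.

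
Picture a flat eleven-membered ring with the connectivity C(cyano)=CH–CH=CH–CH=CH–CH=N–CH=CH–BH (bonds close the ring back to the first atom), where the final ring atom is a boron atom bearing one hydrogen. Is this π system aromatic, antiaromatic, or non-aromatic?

Every ring atom contributes a p orbital perpendicular to the ring (every atom in a ring double bond is sp² and brings one electron to the p orbital; each =N– nitrogen is pyridine-type (lone pair in the sp² plane, one electron in the p orbital); the boron has an empty p orbital), so the π system is cyclic and fully conjugated.
Counting π electrons: 5 × 2 = 10 from the double-bond units + 0 from the BH atom = 10.
Since 10 = 4·2 + 2, the ring meets the 4n+2 criterion.

Aromatic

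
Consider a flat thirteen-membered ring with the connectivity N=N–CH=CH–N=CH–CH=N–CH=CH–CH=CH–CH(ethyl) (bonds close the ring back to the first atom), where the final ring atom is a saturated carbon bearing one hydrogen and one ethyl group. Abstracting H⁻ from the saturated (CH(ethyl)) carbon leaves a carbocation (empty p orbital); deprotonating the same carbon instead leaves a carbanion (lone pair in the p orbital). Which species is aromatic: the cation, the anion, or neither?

The anion

In both ions every ring atom is sp² and contributes a p orbital, so both rings are fully conjugated.
Cation: 6 × 2 + 0 = 12 π electrons → 4(3), antiaromatic.
Anion: 6 × 2 + 2 = 14 π electrons → 4(3)+2, aromatic.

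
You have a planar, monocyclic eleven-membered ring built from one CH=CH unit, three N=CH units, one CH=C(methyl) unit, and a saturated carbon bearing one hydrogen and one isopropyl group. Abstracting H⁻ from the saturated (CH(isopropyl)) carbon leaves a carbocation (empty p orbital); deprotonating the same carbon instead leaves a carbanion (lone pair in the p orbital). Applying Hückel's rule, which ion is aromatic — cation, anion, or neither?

Both ions have a continuous loop of p orbitals — each ring atom is sp².
Cation: 5 × 2 + 0 = 10 π electrons → 4(2)+2, aromatic.
Anion: 5 × 2 + 2 = 12 π electrons → 4(3), antiaromatic.

The cation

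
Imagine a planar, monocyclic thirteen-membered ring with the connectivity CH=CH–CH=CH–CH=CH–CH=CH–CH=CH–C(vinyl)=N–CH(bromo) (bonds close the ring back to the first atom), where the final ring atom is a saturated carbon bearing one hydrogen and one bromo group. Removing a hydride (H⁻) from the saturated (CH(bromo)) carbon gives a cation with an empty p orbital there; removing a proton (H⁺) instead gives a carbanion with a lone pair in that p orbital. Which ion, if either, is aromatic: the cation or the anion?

The anion

In either ion the ring is fully conjugated: every atom, including the new sp² carbon, supplies a p orbital.
Cation: 6 × 2 + 0 = 12 π electrons → 4(3), antiaromatic.
Anion: 6 × 2 + 2 = 14 π electrons → 4(3)+2, aromatic.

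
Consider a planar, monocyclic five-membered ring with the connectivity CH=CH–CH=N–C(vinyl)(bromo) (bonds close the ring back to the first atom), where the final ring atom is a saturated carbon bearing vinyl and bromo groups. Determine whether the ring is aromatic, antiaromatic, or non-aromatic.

Non-aromatic

At the C(vinyl)(bromo) position, that saturated carbon is sp³ and has no p orbital in the ring π system; the ring's p-orbital overlap is broken there.
A ring that is not fully conjugated cannot be aromatic or antiaromatic regardless of its π-electron count.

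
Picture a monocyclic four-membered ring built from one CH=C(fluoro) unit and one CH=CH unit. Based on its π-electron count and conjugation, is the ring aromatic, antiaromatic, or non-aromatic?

Antiaromatic

Every ring atom contributes a p orbital perpendicular to the ring (every atom in a ring double bond is sp² and brings one electron to the p orbital), so the π system is cyclic and fully conjugated.
Adding the contributions, 2 × 2 = 4 from the 2 double-bond units.
4 is a 4n count (n = 1), so the planar conjugated ring is antiaromatic.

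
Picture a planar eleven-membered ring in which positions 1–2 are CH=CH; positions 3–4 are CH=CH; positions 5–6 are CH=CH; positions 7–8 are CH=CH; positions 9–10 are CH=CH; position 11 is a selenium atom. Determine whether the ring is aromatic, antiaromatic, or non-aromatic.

Antiaromatic

Check conjugation: each doubly-bonded ring atom is sp² with one p-orbital electron; the selenium donates one lone pair from its p orbital — every position has a p orbital, so the cyclic π system is continuous.
π-electron count: 5 × 2 = 10 from the double-bond units + 2 from the Se atom = 12.
A 4n π count (12, n = 3) in a planar conjugated ring means antiaromatic.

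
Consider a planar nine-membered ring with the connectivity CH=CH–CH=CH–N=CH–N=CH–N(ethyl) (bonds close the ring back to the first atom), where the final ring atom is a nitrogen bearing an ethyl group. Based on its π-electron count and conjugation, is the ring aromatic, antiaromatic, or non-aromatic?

All ring atoms are sp² and supply a p orbital to the ring (each doubly-bonded ring atom is sp² with one p-orbital electron; the doubly-bonded nitrogens are pyridine-type — their lone pairs lie in the ring plane, leaving one electron in the p orbital; the pyrrole-type nitrogen donates its lone pair from the p orbital); the conjugation is uninterrupted.
π-electron count: 4 × 2 = 8 from the double-bond units + 2 from the N(ethyl) atom = 10.
With 10 π electrons (n = 2), the Hückel 4n+2 condition holds.

Aromatic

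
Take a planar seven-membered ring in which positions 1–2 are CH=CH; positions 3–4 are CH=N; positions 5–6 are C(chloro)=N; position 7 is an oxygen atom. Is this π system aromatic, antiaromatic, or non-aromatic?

Antiaromatic

Every ring atom contributes a p orbital perpendicular to the ring (each doubly-bonded ring atom is sp² with one p-orbital electron; each =N– nitrogen is pyridine-type (lone pair in the sp² plane, one electron in the p orbital); the oxygen donates one lone pair from its p orbital), so the π system is cyclic and fully conjugated.
Counting π electrons: 3 × 2 = 6 from the double-bond units + 2 from the O atom = 8.
8 = 4(2); a planar, fully conjugated 4n system is antiaromatic.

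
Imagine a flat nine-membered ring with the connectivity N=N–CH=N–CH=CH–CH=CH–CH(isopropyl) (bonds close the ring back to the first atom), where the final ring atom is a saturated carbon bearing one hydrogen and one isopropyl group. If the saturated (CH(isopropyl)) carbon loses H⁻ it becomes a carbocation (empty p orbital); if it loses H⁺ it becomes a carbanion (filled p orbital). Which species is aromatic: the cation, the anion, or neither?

In both ions every ring atom is sp² and contributes a p orbital, so both rings are fully conjugated.
Cation: 4 × 2 + 0 = 8 π electrons → 4(2), antiaromatic.
Anion: 4 × 2 + 2 = 10 π electrons → 4(2)+2, aromatic.

The anion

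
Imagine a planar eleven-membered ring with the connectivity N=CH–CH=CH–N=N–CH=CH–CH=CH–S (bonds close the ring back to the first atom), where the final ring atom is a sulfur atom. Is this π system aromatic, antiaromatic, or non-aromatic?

Antiaromatic

All ring atoms are sp² and supply a p orbital to the ring (each doubly-bonded ring atom is sp² with one p-orbital electron; the doubly-bonded nitrogens are pyridine-type — their lone pairs lie in the ring plane, leaving one electron in the p orbital; the sulfur donates one lone pair from its p orbital); the conjugation is uninterrupted.
Adding the contributions, 5 × 2 = 10 from the double-bond units + 2 from the S atom = 12.
A 4n π count (12, n = 3) in a planar conjugated ring means antiaromatic.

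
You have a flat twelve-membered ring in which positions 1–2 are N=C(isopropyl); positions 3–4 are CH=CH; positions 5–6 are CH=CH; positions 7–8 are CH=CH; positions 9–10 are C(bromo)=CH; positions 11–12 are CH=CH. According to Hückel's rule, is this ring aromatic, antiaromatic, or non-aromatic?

Antiaromatic

All ring atoms are sp² and supply a p orbital to the ring (every atom in a ring double bond is sp² and brings one electron to the p orbital; the doubly-bonded nitrogens are pyridine-type — their lone pairs lie in the ring plane, leaving one electron in the p orbital); the conjugation is uninterrupted.
Adding the contributions, 6 × 2 = 12 from the 6 double-bond units.
12 = 4(3); a planar, fully conjugated 4n system is antiaromatic.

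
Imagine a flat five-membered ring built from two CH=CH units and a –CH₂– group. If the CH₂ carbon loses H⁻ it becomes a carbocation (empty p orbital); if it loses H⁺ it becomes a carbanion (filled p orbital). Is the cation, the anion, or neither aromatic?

The anion

In both ions every ring atom is sp² and contributes a p orbital, so both rings are fully conjugated.
Cation: 2 × 2 + 0 = 4 π electrons → 4(1), antiaromatic.
Anion: 2 × 2 + 2 = 6 π electrons → 4(1)+2, aromatic.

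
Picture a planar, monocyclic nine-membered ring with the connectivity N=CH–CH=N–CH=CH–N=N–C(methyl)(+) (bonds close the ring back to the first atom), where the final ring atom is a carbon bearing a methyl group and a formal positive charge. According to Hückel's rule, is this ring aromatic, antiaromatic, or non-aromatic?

Check conjugation: each doubly-bonded ring atom is sp² with one p-orbital electron; each sp² =N– keeps its lone pair in-plane and puts one electron into the π system; the carbocation has an empty p orbital — every position has a p orbital, so the cyclic π system is continuous.
π-electron count: 4 × 2 = 8 from the double-bond units + 0 from the C(methyl)(+) atom = 8.
With 8 = 4·2 π electrons, Hückel's rule classifies the planar ring as antiaromatic.

Antiaromatic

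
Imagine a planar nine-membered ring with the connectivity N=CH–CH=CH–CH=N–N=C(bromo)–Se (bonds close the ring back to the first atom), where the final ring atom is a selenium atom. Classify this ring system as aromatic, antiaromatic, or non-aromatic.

Aromatic

All ring atoms are sp² and supply a p orbital to the ring (the double-bond atoms are sp², each contributing one p electron; each sp² =N– keeps its lone pair in-plane and puts one electron into the π system; the selenium donates one lone pair from its p orbital); the conjugation is uninterrupted.
Counting π electrons: 4 × 2 = 8 from the double-bond units + 2 from the Se atom = 10.
That gives a 4n+2 count (10, n = 2).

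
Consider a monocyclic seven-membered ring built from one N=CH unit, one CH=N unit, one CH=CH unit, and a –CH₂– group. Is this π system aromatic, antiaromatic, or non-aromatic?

Non-aromatic

Because the tetrahedral CH₂ carbon is sp³ and has no p orbital in the ring π system at the CH2 position, the π system cannot extend all the way around the ring.
Hückel's rule only applies to fully conjugated rings, so this one is simply non-aromatic.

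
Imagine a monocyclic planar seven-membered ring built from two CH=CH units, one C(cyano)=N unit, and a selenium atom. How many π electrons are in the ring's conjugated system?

8

Check conjugation: the double-bond atoms are sp², each contributing one p electron; each =N– nitrogen is pyridine-type (lone pair in the sp² plane, one electron in the p orbital); the selenium donates one lone pair from its p orbital — every position has a p orbital, so the cyclic π system is continuous.
Adding the contributions, 3 × 2 = 6 from the double-bond units + 2 from the Se atom = 8.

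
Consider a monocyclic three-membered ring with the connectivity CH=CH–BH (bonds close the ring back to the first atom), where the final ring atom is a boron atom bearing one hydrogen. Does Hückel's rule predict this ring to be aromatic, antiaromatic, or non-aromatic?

The p orbitals form a continuous loop: the double-bond atoms are sp², each contributing one p electron; the boron has an empty p orbital. The ring is fully conjugated.
Counting π electrons: 1 × 2 = 2 from the double-bond unit + 0 from the BH atom = 2.
That gives a 4n+2 count (2, n = 0).

Aromatic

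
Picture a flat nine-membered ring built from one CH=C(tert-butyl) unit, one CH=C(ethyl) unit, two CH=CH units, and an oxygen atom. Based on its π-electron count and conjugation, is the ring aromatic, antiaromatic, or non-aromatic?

Aromatic

All ring atoms are sp² and supply a p orbital to the ring (the double-bond atoms are sp², each contributing one p electron; the oxygen donates one lone pair from its p orbital); the conjugation is uninterrupted.
Counting π electrons: 4 × 2 = 8 from the double-bond units + 2 from the O atom = 10.
Since 10 = 4·2 + 2, the ring meets the 4n+2 criterion.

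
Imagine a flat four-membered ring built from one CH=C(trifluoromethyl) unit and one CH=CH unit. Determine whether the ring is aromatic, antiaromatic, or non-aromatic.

Antiaromatic

Every ring atom contributes a p orbital perpendicular to the ring (every atom in a ring double bond is sp² and brings one electron to the p orbital), so the π system is cyclic and fully conjugated.
Counting π electrons: 2 × 2 = 4 from the 2 double-bond units.
4 is a 4n count (n = 1), so the planar conjugated ring is antiaromatic.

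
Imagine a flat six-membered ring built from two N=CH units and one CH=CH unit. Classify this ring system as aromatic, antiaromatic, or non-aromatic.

Aromatic

Check conjugation: each doubly-bonded ring atom is sp² with one p-orbital electron; each sp² =N– keeps its lone pair in-plane and puts one electron into the π system — every position has a p orbital, so the cyclic π system is continuous.
Tallying contributions gives 3 × 2 = 6 from the 3 double-bond units.
That gives a 4n+2 count (6, n = 1).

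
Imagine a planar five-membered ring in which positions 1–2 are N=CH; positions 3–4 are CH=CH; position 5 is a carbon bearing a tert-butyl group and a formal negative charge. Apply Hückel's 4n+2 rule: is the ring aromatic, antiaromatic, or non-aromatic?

The p orbitals form a continuous loop: each doubly-bonded ring atom is sp² with one p-orbital electron; the doubly-bonded nitrogens are pyridine-type — their lone pairs lie in the ring plane, leaving one electron in the p orbital; the carbanion's lone pair occupies the p orbital. The ring is fully conjugated.
Tallying contributions gives 2 × 2 = 4 from the double-bond units + 2 from the C(tert-butyl)(-) atom = 6.
Since 6 = 4·1 + 2, the ring meets the 4n+2 criterion.

Aromatic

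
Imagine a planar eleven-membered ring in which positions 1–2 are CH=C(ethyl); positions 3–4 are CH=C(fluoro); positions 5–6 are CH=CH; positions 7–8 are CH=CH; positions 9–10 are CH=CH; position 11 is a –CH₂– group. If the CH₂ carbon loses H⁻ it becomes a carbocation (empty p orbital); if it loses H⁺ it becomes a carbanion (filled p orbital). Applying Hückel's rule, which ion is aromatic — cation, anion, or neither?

The cation

Both ions have a continuous loop of p orbitals — each ring atom is sp².
Cation: 5 × 2 + 0 = 10 π electrons → 4(2)+2, aromatic.
Anion: 5 × 2 + 2 = 12 π electrons → 4(3), antiaromatic.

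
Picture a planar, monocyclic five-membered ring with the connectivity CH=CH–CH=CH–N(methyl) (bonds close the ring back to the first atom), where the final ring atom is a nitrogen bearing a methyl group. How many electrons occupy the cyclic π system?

All ring atoms are sp² and supply a p orbital to the ring (every atom in a ring double bond is sp² and brings one electron to the p orbital; the pyrrole-type nitrogen donates its lone pair from the p orbital); the conjugation is uninterrupted.
Adding the contributions, 2 × 2 = 4 from the double-bond units + 2 from the N(methyl) atom = 6.

6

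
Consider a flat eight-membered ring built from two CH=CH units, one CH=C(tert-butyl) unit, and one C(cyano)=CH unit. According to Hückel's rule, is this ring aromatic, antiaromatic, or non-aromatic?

Antiaromatic

Every ring atom contributes a p orbital perpendicular to the ring (the double-bond atoms are sp², each contributing one p electron), so the π system is cyclic and fully conjugated.
Adding the contributions, 4 × 2 = 8 from the 4 double-bond units.
8 is a 4n count (n = 2), so the planar conjugated ring is antiaromatic.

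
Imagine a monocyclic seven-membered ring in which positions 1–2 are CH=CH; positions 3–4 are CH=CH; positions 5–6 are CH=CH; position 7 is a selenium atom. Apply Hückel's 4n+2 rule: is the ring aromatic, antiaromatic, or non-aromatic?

Antiaromatic

The p orbitals form a continuous loop: every atom in a ring double bond is sp² and brings one electron to the p orbital; the selenium donates one lone pair from its p orbital. The ring is fully conjugated.
Adding the contributions, 3 × 2 = 6 from the double-bond units + 2 from the Se atom = 8.
A 4n π count (8, n = 2) in a planar conjugated ring means antiaromatic.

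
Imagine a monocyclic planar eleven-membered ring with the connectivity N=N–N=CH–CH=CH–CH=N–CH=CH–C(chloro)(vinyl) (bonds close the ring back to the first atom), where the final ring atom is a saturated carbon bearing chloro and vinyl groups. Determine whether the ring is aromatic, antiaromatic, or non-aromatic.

The C(chloro)(vinyl) position has four σ bonds — that saturated carbon is sp³ and has no p orbital in the ring π system — so the cyclic conjugation is interrupted.
A ring that is not fully conjugated cannot be aromatic or antiaromatic regardless of its π-electron count.

Non-aromatic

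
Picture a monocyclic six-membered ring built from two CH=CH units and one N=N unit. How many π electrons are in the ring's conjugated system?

The p orbitals form a continuous loop: each doubly-bonded ring atom is sp² with one p-orbital electron; each sp² =N– keeps its lone pair in-plane and puts one electron into the π system. The ring is fully conjugated.
Adding the contributions, 3 × 2 = 6 from the 3 double-bond units.

6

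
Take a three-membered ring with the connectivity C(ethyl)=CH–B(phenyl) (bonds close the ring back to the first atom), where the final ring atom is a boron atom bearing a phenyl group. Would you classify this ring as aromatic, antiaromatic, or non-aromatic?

All ring atoms are sp² and supply a p orbital to the ring (each doubly-bonded ring atom is sp² with one p-orbital electron; the boron has an empty p orbital); the conjugation is uninterrupted.
Counting π electrons: 1 × 2 = 2 from the double-bond unit + 0 from the B(phenyl) atom = 2.
That gives a 4n+2 count (2, n = 0).

Aromatic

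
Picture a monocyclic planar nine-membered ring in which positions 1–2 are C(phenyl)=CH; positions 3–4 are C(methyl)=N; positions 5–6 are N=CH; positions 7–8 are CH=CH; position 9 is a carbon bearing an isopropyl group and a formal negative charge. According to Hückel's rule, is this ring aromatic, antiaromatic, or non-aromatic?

All ring atoms are sp² and supply a p orbital to the ring (the double-bond atoms are sp², each contributing one p electron; each =N– nitrogen is pyridine-type (lone pair in the sp² plane, one electron in the p orbital); the carbanion's lone pair occupies the p orbital); the conjugation is uninterrupted.
Counting π electrons: 4 × 2 = 8 from the double-bond units + 2 from the C(isopropyl)(-) atom = 10.
With 10 π electrons (n = 2), the Hückel 4n+2 condition holds.

Aromatic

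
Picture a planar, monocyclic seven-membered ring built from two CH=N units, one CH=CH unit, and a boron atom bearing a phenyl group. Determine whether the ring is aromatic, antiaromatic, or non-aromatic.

Aromatic

Every ring atom contributes a p orbital perpendicular to the ring (each doubly-bonded ring atom is sp² with one p-orbital electron; each =N– nitrogen is pyridine-type (lone pair in the sp² plane, one electron in the p orbital); the boron has an empty p orbital), so the π system is cyclic and fully conjugated.
Tallying contributions gives 3 × 2 = 6 from the double-bond units + 0 from the B(phenyl) atom = 6.
6 = 4(1) + 2, which satisfies Hückel's 4n+2 rule.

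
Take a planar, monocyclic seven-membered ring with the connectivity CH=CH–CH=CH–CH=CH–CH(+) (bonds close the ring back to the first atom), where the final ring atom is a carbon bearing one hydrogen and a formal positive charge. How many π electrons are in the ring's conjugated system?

6

All ring atoms are sp² and supply a p orbital to the ring (the double-bond atoms are sp², each contributing one p electron; the carbocation has an empty p orbital); the conjugation is uninterrupted.
Tallying contributions gives 3 × 2 = 6 from the double-bond units + 0 from the CH(+) atom = 6.
(This ring is the tropylium cation.)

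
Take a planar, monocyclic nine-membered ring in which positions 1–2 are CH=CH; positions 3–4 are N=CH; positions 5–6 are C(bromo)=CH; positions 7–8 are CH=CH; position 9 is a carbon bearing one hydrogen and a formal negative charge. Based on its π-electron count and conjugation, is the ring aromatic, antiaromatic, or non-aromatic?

Aromatic

The p orbitals form a continuous loop: each doubly-bonded ring atom is sp² with one p-orbital electron; each =N– nitrogen is pyridine-type (lone pair in the sp² plane, one electron in the p orbital); the carbanion's lone pair occupies the p orbital. The ring is fully conjugated.
Tallying contributions gives 4 × 2 = 8 from the double-bond units + 2 from the CH(-) atom = 10.
10 = 4(2) + 2, which satisfies Hückel's 4n+2 rule.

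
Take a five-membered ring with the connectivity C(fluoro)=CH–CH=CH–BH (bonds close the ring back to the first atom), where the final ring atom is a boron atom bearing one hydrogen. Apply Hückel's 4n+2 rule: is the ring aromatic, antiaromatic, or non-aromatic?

All ring atoms are sp² and supply a p orbital to the ring (each doubly-bonded ring atom is sp² with one p-orbital electron; the boron has an empty p orbital); the conjugation is uninterrupted.
Counting π electrons: 2 × 2 = 4 from the double-bond units + 0 from the BH atom = 4.
With 4 = 4·1 π electrons, Hückel's rule classifies the planar ring as antiaromatic.

Antiaromatic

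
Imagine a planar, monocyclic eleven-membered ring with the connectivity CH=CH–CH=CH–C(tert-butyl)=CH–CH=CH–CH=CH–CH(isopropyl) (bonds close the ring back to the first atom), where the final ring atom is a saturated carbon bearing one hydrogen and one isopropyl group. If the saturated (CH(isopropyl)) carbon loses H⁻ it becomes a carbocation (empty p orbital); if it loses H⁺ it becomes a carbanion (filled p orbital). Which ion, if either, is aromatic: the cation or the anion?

In either ion the ring is fully conjugated: every atom, including the new sp² carbon, supplies a p orbital.
Cation: 5 × 2 + 0 = 10 π electrons → 4(2)+2, aromatic.
Anion: 5 × 2 + 2 = 12 π electrons → 4(3), antiaromatic.

The cation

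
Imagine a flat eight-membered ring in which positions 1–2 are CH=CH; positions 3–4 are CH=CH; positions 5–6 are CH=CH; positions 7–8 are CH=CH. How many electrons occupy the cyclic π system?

Check conjugation: the double-bond atoms are sp², each contributing one p electron — every position has a p orbital, so the cyclic π system is continuous.
Tallying contributions gives 4 × 2 = 8 from the 4 double-bond units.

8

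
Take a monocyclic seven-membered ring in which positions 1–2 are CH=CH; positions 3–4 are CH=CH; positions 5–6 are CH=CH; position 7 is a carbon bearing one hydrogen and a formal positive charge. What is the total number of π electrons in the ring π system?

All ring atoms are sp² and supply a p orbital to the ring (every atom in a ring double bond is sp² and brings one electron to the p orbital; the carbocation has an empty p orbital); the conjugation is uninterrupted.
Counting π electrons: 3 × 2 = 6 from the double-bond units + 0 from the CH(+) atom = 6.
(The species described is the tropylium cation.)

6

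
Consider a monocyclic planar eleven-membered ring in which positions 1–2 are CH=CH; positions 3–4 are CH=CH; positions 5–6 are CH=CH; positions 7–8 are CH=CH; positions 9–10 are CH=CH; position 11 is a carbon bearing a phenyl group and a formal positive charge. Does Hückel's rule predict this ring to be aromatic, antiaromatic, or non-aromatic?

Every ring atom contributes a p orbital perpendicular to the ring (each doubly-bonded ring atom is sp² with one p-orbital electron; the carbocation has an empty p orbital), so the π system is cyclic and fully conjugated.
Counting π electrons: 5 × 2 = 10 from the double-bond units + 0 from the C(phenyl)(+) atom = 10.
With 10 π electrons (n = 2), the Hückel 4n+2 condition holds.

Aromatic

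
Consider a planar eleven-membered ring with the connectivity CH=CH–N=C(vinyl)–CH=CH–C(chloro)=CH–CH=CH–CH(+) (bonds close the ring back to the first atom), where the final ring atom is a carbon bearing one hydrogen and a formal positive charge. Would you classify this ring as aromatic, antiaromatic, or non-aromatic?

Aromatic

All ring atoms are sp² and supply a p orbital to the ring (each doubly-bonded ring atom is sp² with one p-orbital electron; each =N– nitrogen is pyridine-type (lone pair in the sp² plane, one electron in the p orbital); the carbocation has an empty p orbital); the conjugation is uninterrupted.
Adding the contributions, 5 × 2 = 10 from the double-bond units + 0 from the CH(+) atom = 10.
That gives a 4n+2 count (10, n = 2).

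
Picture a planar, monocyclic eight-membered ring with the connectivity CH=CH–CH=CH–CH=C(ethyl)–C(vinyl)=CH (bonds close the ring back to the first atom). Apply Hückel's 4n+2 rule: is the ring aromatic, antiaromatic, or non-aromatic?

All ring atoms are sp² and supply a p orbital to the ring (every atom in a ring double bond is sp² and brings one electron to the p orbital); the conjugation is uninterrupted.
Adding the contributions, 4 × 2 = 8 from the 4 double-bond units.
With 8 = 4·2 π electrons, Hückel's rule classifies the planar ring as antiaromatic.

Antiaromatic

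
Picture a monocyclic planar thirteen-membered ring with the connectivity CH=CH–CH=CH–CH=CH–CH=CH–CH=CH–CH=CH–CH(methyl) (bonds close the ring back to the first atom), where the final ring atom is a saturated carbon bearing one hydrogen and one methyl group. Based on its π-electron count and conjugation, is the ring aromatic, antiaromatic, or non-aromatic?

The CH(methyl) carbon is saturated: that saturated carbon is sp³ and has no p orbital in the ring π system. Conjugation is not continuous around the ring.
Hückel's rule only applies to fully conjugated rings, so this one is simply non-aromatic.

Non-aromatic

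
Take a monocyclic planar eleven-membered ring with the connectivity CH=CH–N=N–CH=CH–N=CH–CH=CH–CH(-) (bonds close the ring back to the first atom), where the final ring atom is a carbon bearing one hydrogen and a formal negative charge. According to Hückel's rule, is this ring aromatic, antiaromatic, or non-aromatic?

Antiaromatic

Every ring atom contributes a p orbital perpendicular to the ring (the double-bond atoms are sp², each contributing one p electron; each =N– nitrogen is pyridine-type (lone pair in the sp² plane, one electron in the p orbital); the carbanion's lone pair occupies the p orbital), so the π system is cyclic and fully conjugated.
Adding the contributions, 5 × 2 = 10 from the double-bond units + 2 from the CH(-) atom = 12.
A 4n π count (12, n = 3) in a planar conjugated ring means antiaromatic.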